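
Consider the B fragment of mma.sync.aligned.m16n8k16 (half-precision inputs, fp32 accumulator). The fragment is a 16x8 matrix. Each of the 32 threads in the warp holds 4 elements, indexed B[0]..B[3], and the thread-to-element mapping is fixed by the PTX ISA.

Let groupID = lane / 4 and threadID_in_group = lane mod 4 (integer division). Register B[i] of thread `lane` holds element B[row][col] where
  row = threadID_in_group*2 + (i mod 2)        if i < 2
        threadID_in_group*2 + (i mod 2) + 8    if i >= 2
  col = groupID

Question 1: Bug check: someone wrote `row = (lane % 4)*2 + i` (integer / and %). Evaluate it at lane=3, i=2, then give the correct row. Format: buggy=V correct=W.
buggy=8 correct=14

`(lane % 4)*2 + i`[3,2]->8
lane 3: gid=0 (3/4), tid=3 (3%4)
i=2: r=3*2+0+8=14, c=gid=0
row: 8 vs 14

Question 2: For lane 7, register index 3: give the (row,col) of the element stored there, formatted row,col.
lane 7⇒7/4=1, 7 mod 4=3
i=3  r:2·3+1+8⇒15  c:1

15,1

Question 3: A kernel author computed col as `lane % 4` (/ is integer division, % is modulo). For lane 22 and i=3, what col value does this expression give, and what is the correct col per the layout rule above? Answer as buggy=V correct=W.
`lane % 4`[22,3]->2
L=22->g=22>>2=5, t=22&3=2
[3]->row 2·2+1+8=13  col g=5
col: 2 vs 5

buggy=2 correct=5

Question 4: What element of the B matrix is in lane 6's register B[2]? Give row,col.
12,1

L=6=>grp=6>>2=1, tig=6&3=2
[2]=>row 2·2+0+8=12  col grp=1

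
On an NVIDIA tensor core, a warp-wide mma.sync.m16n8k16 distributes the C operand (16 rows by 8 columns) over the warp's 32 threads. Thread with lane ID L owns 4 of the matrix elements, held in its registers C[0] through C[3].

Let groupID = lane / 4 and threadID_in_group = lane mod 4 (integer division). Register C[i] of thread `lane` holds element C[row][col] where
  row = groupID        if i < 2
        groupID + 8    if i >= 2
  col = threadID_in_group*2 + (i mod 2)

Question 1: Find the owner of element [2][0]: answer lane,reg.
r:2=>grp=2,rB=0  c:0=>tig=0,lo=0
L=2*4+0=8  i=0*2+0=0

8,0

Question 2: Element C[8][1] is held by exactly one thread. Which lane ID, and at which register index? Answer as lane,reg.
r:8=>grp=0,rB=1  c:1=>tig=0,lo=1
L=0*4+0=0  i=1*2+1=3

0,3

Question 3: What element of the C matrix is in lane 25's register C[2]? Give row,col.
14,2

25: g=6,t=1
[2] (6+8,1*2+0) = (14,2)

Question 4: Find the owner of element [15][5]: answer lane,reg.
r:15=>grp=7,rB=1  c:5=>tig=2,lo=1
L=7*4+2=30  i=1*2+1=3

30,3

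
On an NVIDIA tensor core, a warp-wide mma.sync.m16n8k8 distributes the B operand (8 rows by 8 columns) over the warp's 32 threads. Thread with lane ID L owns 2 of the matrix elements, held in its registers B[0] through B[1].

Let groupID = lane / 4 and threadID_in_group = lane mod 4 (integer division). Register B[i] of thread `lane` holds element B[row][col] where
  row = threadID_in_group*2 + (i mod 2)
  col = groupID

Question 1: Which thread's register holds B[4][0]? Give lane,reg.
c: 0->gid=0  r: 4->tid=2,i&1=0
L=0*4+2=2  i=0=0

2,0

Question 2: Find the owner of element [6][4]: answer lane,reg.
c=4⇒gr=4  r=6⇒th=3,odd=0
L=4*4+3=19  i=0=0

19,0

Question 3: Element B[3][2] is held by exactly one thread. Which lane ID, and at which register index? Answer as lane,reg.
9,1

c:2=>grp=2  r:3=>tig=1,lo=1
L=2*4+1=9  i=1=1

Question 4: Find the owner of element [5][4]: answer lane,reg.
c=4→G=4  r=5→T=2,p=1
L=4*4+2=18  i=1=1

18,1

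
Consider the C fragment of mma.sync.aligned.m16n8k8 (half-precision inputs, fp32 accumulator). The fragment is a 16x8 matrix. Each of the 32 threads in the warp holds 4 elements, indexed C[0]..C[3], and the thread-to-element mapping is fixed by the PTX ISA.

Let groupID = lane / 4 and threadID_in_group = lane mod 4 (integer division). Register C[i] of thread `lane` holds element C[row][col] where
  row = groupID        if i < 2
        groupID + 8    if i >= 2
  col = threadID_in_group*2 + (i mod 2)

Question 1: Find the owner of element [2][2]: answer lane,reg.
9,0

r=2->g=2,rb=0  c=2->t=1,b0=0
L=2*4+1=9  i=0*2+0=0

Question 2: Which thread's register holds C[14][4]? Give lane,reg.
r: 14->gid=6,r8=1  c: 4->tid=2,i&1=0
L=6*4+2=26  i=1*2+0=2

26,2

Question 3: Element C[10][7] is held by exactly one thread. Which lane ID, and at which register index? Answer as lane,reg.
r=10->g=2,rb=1  c=7->t=3,b0=1
L=2*4+3=11  i=1*2+1=3

11,3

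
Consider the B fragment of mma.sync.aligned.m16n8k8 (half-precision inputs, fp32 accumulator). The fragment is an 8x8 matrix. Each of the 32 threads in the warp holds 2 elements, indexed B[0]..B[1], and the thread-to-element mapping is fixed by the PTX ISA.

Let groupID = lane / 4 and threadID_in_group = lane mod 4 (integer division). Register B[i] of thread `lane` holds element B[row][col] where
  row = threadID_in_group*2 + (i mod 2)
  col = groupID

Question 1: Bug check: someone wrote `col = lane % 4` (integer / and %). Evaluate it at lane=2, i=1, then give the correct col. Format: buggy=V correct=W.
`lane % 4`[2,1]->2
L=2->g=2>>2=0, t=2&3=2
[1]->row 2·2+1=5  col g=0
col: 2 vs 0

buggy=2 correct=0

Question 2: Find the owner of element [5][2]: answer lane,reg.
c: 2->gid=2  r: 5->tid=2,i&1=1
L=2*4+2=10  i=1=1

10,1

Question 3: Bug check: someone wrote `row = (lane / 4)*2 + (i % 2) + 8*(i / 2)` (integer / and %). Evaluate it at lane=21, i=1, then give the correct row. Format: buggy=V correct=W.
`(lane / 4)*2 + (i % 2) + 8*(i / 2)`[21,1]->11
21: g=5,t=1
[1] (1*2+1,5) = (3,5)
row: 11 vs 3

buggy=11 correct=3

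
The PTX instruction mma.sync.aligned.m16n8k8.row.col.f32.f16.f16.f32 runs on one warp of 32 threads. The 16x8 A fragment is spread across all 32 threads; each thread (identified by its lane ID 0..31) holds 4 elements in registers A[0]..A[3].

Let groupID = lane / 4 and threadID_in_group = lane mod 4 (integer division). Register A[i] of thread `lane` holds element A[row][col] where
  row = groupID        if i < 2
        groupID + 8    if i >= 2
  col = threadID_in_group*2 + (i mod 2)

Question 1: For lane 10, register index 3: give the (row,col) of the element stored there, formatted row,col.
10,5

L=10=>grp=10>>2=2, tig=10&3=2
[3]=>row 2+8=10  col 2·2+1=5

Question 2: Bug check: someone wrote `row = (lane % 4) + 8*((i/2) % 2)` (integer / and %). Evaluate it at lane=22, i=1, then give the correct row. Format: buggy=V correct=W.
buggy=2 correct=5

`(lane % 4) + 8*((i/2) % 2)`[22,1]⇒2
22: gr=5,th=2
[1] (5+0,2*2+1) = (5,5)
row: 2 vs 5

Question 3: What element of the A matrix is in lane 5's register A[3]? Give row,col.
lane 5->5/4=1, 5 mod 4=1
i=3  r:1+8->9  c:2·1+1->3

9,3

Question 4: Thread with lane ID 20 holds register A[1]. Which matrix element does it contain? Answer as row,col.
L=20->g=20>>2=5, t=20&3=0
[1]->row 5+0=5  col 0·2+1=1

5,1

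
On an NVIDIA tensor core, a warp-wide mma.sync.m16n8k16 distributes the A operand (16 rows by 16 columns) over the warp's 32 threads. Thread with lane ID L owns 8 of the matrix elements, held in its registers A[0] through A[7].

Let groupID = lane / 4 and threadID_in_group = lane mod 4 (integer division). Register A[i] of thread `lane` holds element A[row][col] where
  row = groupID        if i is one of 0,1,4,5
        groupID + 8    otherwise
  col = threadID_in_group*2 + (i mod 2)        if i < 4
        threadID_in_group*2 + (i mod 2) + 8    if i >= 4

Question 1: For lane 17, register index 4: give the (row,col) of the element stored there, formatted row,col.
4,10

17: gid=4,tid=1
[4] (4+0,1*2+0+8) = (4,10)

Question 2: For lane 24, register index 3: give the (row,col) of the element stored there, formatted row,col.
14,1

lane 24=>24/4=6, 24 mod 4=0
i=3  r:6+8=>14  c:2·0+1+0=>1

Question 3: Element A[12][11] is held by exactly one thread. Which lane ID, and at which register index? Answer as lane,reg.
r=12⇒gr=4,Rb=1  c=11⇒Cb=1,th=1,odd=1
L=4*4+1=17  i=1*4+1*2+1=7

17,7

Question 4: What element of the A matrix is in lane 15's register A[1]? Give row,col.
L=15→G=15>>2=3, T=15&3=3
[1]→row 3+0=3  col 3·2+1+0=7

3,7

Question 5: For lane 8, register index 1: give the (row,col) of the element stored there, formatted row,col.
L=8⇒gr=8>>2=2, th=8&3=0
[1]⇒row 2+0=2  col 0·2+1+0=1

2,1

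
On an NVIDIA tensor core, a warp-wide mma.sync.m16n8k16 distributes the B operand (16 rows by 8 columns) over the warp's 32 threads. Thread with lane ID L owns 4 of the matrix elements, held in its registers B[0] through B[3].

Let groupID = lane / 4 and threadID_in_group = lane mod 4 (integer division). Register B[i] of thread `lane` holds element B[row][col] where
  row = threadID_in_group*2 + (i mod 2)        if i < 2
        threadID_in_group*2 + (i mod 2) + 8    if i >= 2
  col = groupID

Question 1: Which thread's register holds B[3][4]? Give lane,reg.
17,1

c=4⇒gr=4  r=3⇒Rb=0,th=1,odd=1
L=4*4+1=17  i=0*2+1=1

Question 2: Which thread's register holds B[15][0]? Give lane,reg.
c:0=>grp=0  r:15=>rB=1,tig=3,lo=1
L=0*4+3=3  i=1*2+1=3

3,3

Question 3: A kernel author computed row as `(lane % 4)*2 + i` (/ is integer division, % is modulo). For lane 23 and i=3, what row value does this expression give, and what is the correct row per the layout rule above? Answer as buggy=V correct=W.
buggy=9 correct=15

`(lane % 4)*2 + i`[23,3]⇒9
23: gr=5,th=3
[3] (3*2+1+8,5) = (15,5)
row: 9 vs 15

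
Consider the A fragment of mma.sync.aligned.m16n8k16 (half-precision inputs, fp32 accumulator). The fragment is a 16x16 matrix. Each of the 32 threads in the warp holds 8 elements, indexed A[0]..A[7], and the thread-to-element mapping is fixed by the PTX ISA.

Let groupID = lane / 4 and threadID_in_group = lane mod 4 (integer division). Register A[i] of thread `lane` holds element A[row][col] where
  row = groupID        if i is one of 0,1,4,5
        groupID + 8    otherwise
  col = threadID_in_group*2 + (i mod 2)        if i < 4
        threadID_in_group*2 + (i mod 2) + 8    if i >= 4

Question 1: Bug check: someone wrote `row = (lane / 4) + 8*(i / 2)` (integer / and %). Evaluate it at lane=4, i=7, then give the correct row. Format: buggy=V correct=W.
`(lane / 4) + 8*(i / 2)`[4,7]=>25
lane 4=>4/4=1, 4 mod 4=0
i=7  r:1+8=>9  c:2·0+1+8=>9
row: 25 vs 9

buggy=25 correct=9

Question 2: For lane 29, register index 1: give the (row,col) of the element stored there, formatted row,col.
7,3

lane 29: g=7 (29/4), t=1 (29%4)
i=1: r=7+0=7, c=1*2+1+0=3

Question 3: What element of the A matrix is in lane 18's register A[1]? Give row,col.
L=18→G=18>>2=4, T=18&3=2
[1]→row 4+0=4  col 2·2+1+0=5

4,5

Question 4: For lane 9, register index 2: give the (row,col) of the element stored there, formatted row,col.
lane 9=>9/4=2, 9 mod 4=1
i=2  r:2+8=>10  c:2·1+0+0=>2

10,2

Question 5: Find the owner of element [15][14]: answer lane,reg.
r=15⇒gr=7,Rb=1  c=14⇒Cb=1,th=3,odd=0
L=7*4+3=31  i=1*4+1*2+0=6

31,6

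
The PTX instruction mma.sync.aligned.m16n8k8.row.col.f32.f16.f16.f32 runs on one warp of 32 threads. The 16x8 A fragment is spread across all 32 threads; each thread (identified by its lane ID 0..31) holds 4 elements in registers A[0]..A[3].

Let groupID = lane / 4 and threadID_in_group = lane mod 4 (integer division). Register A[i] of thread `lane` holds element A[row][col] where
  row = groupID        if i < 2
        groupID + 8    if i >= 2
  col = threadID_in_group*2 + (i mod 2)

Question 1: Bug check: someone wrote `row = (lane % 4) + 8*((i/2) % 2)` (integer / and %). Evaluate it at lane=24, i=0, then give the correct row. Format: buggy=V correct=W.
`(lane % 4) + 8*((i/2) % 2)`[24,0]->0
24: g=6,t=0
[0] (6+0,0*2+0) = (6,0)
row: 0 vs 6

buggy=0 correct=6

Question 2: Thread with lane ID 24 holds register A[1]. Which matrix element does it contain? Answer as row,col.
6,1

L=24->g=24>>2=6, t=24&3=0
[1]->row 6+0=6  col 0·2+1=1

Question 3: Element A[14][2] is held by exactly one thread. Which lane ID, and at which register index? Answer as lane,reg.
25,2

r=14⇒gr=6,Rb=1  c=2⇒th=1,odd=0
L=6*4+1=25  i=1*2+0=2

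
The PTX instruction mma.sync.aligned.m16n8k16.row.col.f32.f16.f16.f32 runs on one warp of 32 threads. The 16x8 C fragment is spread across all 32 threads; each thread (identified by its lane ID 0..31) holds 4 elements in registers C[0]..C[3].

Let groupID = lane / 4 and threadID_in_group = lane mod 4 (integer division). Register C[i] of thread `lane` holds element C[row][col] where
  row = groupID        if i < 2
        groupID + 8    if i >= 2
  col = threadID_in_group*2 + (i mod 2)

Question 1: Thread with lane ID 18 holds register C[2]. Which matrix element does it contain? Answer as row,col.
lane 18⇒18/4=4, 18 mod 4=2
i=2  r:4+8⇒12  c:2·2+0⇒4

12,4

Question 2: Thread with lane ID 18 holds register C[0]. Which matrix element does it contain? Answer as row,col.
4,4

L=18⇒gr=18>>2=4, th=18&3=2
[0]⇒row 4+0=4  col 2·2+0=4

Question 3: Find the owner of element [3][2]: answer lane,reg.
r=3→G=3,rhi=0  c=2→T=1,p=0
L=3*4+1=13  i=0*2+0=0

13,0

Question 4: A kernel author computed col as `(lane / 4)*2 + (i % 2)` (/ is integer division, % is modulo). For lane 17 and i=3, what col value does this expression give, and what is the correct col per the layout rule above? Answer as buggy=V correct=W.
`(lane / 4)*2 + (i % 2)`[17,3]⇒9
17: gr=4,th=1
[3] (4+8,1*2+1) = (12,3)
col: 9 vs 3

buggy=9 correct=3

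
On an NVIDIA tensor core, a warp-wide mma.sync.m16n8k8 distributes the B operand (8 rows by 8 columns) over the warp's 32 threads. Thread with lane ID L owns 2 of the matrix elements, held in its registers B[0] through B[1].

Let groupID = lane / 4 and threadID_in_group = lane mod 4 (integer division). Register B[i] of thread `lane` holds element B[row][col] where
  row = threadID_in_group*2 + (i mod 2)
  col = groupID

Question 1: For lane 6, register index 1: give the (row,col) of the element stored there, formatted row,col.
5,1

L=6->gid=6>>2=1, tid=6&3=2
[1]->row 2·2+1=5  col gid=1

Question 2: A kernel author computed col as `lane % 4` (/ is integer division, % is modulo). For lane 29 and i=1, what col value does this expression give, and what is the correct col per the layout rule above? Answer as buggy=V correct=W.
`lane % 4`[29,1]=>1
L=29=>grp=29>>2=7, tig=29&3=1
[1]=>row 1·2+1=3  col grp=7
col: 1 vs 7

buggy=1 correct=7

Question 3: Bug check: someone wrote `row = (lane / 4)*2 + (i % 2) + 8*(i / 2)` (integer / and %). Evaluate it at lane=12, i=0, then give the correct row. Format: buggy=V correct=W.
buggy=6 correct=0

`(lane / 4)*2 + (i % 2) + 8*(i / 2)`[12,0]->6
lane 12->12/4=3, 12 mod 4=0
i=0  r:2·0+0->0  c:3
row: 6 vs 0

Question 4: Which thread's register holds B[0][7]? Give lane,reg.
28,0

c=7⇒gr=7  r=0⇒th=0,odd=0
L=7*4+0=28  i=0=0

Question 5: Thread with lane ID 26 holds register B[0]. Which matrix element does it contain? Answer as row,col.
4,6

lane 26→26/4=6, 26 mod 4=2
i=0  r:2·2+0→4  c:6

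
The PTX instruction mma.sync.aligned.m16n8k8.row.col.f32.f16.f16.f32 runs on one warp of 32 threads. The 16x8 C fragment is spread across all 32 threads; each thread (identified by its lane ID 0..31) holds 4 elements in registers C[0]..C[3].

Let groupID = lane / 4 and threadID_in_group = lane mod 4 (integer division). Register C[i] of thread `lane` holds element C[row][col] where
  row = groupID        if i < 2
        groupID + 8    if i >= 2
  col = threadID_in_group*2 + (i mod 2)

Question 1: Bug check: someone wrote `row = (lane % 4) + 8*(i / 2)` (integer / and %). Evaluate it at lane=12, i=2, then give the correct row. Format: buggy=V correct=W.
`(lane % 4) + 8*(i / 2)`[12,2]=>8
lane 12=>12/4=3, 12 mod 4=0
i=2  r:3+8=>11  c:2·0+0=>0
row: 8 vs 11

buggy=8 correct=11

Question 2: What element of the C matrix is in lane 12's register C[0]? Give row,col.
3,0

lane 12=>12/4=3, 12 mod 4=0
i=0  r:3+0=>3  c:2·0+0=>0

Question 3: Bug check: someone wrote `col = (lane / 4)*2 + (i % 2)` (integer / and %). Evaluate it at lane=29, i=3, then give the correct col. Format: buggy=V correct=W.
`(lane / 4)*2 + (i % 2)`[29,3]->15
lane 29->29/4=7, 29 mod 4=1
i=3  r:7+8->15  c:2·1+1->3
col: 15 vs 3

buggy=15 correct=3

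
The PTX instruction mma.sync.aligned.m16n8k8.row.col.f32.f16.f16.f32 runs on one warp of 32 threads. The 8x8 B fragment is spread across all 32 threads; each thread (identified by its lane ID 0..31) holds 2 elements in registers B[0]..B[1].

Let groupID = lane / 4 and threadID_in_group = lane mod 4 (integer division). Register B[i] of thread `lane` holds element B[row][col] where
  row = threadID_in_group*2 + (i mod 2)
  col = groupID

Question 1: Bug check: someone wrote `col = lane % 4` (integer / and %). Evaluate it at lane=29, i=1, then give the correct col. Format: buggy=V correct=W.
`lane % 4`[29,1]->1
lane 29: gid=7 (29/4), tid=1 (29%4)
i=1: r=1*2+1=3, c=gid=7
col: 1 vs 7

buggy=1 correct=7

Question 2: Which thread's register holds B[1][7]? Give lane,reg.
28,1

c: 7->gid=7  r: 1->tid=0,i&1=1
L=7*4+0=28  i=1=1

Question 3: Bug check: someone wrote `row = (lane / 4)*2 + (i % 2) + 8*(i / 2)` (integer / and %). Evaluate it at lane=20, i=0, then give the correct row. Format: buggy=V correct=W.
buggy=10 correct=0

`(lane / 4)*2 + (i % 2) + 8*(i / 2)`[20,0]⇒10
20: gr=5,th=0
[0] (0*2+0,5) = (0,5)
row: 10 vs 0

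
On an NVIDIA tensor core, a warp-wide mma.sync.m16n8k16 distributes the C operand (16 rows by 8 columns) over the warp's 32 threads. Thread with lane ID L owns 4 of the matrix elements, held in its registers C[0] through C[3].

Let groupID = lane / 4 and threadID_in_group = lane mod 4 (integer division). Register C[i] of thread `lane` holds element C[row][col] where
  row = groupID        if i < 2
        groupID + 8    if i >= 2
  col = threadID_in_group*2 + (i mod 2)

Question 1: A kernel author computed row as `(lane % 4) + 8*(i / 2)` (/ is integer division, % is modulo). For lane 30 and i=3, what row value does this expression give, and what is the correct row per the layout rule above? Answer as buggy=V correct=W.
`(lane % 4) + 8*(i / 2)`[30,3]->10
lane 30: gid=7 (30/4), tid=2 (30%4)
i=3: r=7+8=15, c=2*2+1=5
row: 10 vs 15

buggy=10 correct=15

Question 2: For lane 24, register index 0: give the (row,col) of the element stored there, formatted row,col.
6,0

lane 24: g=6 (24/4), t=0 (24%4)
i=0: r=6+0=6, c=0*2+0=0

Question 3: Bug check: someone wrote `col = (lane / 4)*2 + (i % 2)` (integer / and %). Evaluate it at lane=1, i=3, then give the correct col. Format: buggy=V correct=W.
buggy=1 correct=3

`(lane / 4)*2 + (i % 2)`[1,3]⇒1
L=1⇒gr=1>>2=0, th=1&3=1
[3]⇒row 0+8=8  col 1·2+1=3
col: 1 vs 3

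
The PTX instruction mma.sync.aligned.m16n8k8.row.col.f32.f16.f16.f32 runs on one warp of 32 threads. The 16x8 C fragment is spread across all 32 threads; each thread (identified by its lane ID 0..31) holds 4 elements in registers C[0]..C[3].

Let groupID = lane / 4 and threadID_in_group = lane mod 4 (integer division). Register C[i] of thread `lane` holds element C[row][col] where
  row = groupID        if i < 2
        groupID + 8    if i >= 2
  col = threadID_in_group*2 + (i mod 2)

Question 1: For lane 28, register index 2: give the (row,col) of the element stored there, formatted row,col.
lane 28: gid=7 (28/4), tid=0 (28%4)
i=2: r=7+8=15, c=0*2+0=0

15,0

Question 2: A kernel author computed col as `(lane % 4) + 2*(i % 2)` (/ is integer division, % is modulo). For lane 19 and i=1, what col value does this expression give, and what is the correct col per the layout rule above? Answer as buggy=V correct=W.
`(lane % 4) + 2*(i % 2)`[19,1]=>5
19: grp=4,tig=3
[1] (4+0,3*2+1) = (4,7)
col: 5 vs 7

buggy=5 correct=7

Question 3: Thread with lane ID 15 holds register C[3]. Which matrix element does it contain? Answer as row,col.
11,7

15: g=3,t=3
[3] (3+8,3*2+1) = (11,7)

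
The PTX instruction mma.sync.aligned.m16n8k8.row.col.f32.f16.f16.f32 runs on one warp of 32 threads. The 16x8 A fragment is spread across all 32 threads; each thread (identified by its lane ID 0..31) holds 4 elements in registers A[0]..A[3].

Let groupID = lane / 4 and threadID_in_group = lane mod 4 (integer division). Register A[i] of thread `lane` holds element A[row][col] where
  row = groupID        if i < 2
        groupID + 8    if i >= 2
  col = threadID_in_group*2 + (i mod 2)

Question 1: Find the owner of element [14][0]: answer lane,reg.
24,2

r: 14->gid=6,r8=1  c: 0->tid=0,i&1=0
L=6*4+0=24  i=1*2+0=2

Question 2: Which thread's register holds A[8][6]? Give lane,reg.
r=8->g=0,rb=1  c=6->t=3,b0=0
L=0*4+3=3  i=1*2+0=2

3,2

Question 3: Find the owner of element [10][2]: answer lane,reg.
r:10=>grp=2,rB=1  c:2=>tig=1,lo=0
L=2*4+1=9  i=1*2+0=2

9,2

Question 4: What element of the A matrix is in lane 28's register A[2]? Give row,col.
28: g=7,t=0
[2] (7+8,0*2+0) = (15,0)

15,0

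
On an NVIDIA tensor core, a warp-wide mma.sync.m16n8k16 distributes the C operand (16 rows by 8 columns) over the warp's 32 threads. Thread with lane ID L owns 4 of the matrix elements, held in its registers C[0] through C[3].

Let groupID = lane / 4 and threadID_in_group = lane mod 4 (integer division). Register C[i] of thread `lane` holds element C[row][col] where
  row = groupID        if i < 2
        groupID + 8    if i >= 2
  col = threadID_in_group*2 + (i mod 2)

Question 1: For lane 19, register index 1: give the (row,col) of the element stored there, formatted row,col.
4,7

19: g=4,t=3
[1] (4+0,3*2+1) = (4,7)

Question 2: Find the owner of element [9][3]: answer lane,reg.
5,3

r=9⇒gr=1,Rb=1  c=3⇒th=1,odd=1
L=1*4+1=5  i=1*2+1=3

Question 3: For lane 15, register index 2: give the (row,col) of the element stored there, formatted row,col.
lane 15→15/4=3, 15 mod 4=3
i=2  r:3+8→11  c:2·3+0→6

11,6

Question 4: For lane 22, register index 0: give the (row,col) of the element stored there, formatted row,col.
lane 22→22/4=5, 22 mod 4=2
i=0  r:5+0→5  c:2·2+0→4

5,4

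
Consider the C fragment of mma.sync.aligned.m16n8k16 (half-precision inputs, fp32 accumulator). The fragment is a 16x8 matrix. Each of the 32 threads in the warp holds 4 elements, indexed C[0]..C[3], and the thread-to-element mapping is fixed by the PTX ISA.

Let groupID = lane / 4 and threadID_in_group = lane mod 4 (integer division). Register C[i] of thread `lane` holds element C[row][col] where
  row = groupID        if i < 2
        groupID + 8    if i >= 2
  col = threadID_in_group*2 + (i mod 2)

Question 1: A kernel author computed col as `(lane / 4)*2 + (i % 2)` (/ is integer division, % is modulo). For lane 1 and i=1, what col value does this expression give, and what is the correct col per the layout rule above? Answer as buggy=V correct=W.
buggy=1 correct=3

`(lane / 4)*2 + (i % 2)`[1,1]->1
lane 1: gid=0 (1/4), tid=1 (1%4)
i=1: r=0+0=0, c=1*2+1=3
col: 1 vs 3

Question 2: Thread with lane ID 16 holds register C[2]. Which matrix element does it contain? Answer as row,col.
12,0

16: G=4,T=0
[2] (4+8,0*2+0) = (12,0)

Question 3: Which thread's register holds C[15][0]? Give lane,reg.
r=15→G=7,rhi=1  c=0→T=0,p=0
L=7*4+0=28  i=1*2+0=2

28,2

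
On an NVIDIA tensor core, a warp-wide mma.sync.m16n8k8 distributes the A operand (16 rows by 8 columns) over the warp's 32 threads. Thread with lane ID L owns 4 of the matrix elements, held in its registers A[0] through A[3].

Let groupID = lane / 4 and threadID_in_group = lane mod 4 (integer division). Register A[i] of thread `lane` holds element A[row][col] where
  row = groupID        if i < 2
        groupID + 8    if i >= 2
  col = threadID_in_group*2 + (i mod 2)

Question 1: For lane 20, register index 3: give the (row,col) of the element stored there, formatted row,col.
13,1

lane 20->20/4=5, 20 mod 4=0
i=3  r:5+8->13  c:2·0+1->1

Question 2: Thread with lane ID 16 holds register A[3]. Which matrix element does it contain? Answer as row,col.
12,1

lane 16⇒16/4=4, 16 mod 4=0
i=3  r:4+8⇒12  c:2·0+1⇒1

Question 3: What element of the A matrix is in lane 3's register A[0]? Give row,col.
0,6

lane 3: gr=0 (3/4), th=3 (3%4)
i=0: r=0+0=0, c=3*2+0=6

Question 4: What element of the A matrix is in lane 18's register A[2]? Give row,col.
lane 18→18/4=4, 18 mod 4=2
i=2  r:4+8→12  c:2·2+0→4

12,4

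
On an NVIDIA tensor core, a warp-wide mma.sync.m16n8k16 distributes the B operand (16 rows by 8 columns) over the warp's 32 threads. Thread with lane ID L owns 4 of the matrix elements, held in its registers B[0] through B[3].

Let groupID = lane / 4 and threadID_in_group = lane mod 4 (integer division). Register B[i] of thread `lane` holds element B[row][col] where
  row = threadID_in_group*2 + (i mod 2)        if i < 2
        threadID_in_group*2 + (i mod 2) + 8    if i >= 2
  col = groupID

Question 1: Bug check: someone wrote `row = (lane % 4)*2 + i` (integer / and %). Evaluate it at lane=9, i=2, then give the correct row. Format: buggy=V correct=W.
buggy=4 correct=10

`(lane % 4)*2 + i`[9,2]⇒4
lane 9: gr=2 (9/4), th=1 (9%4)
i=2: r=1*2+0+8=10, c=gr=2
row: 4 vs 10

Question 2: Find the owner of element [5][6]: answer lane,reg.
c:6=>grp=6  r:5=>rB=0,tig=2,lo=1
L=6*4+2=26  i=0*2+1=1

26,1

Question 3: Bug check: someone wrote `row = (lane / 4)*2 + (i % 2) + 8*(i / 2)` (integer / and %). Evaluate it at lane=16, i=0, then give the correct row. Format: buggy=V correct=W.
`(lane / 4)*2 + (i % 2) + 8*(i / 2)`[16,0]⇒8
L=16⇒gr=16>>2=4, th=16&3=0
[0]⇒row 0·2+0+0=0  col gr=4
row: 8 vs 0

buggy=8 correct=0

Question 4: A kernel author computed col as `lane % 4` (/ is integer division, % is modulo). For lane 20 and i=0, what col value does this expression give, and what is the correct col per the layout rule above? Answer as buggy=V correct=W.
`lane % 4`[20,0]⇒0
L=20⇒gr=20>>2=5, th=20&3=0
[0]⇒row 0·2+0+0=0  col gr=5
col: 0 vs 5

buggy=0 correct=5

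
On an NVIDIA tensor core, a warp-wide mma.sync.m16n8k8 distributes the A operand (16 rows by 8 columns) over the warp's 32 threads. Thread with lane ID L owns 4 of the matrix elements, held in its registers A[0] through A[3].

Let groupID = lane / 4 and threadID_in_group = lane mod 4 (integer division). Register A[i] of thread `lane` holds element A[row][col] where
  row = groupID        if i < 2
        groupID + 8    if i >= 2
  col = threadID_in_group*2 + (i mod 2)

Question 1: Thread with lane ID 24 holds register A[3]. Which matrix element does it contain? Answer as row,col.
lane 24->24/4=6, 24 mod 4=0
i=3  r:6+8->14  c:2·0+1->1

14,1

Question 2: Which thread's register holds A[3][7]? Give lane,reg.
15,1

r=3->g=3,rb=0  c=7->t=3,b0=1
L=3*4+3=15  i=0*2+1=1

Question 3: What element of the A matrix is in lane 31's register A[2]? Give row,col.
lane 31: gid=7 (31/4), tid=3 (31%4)
i=2: r=7+8=15, c=3*2+0=6

15,6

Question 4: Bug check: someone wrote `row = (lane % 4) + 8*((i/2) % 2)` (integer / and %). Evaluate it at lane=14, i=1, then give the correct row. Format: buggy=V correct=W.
`(lane % 4) + 8*((i/2) % 2)`[14,1]=>2
lane 14=>14/4=3, 14 mod 4=2
i=1  r:3+0=>3  c:2·2+1=>5
row: 2 vs 3

buggy=2 correct=3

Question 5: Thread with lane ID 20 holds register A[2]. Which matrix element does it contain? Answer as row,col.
lane 20: G=5 (20/4), T=0 (20%4)
i=2: r=5+8=13, c=0*2+0=0

13,0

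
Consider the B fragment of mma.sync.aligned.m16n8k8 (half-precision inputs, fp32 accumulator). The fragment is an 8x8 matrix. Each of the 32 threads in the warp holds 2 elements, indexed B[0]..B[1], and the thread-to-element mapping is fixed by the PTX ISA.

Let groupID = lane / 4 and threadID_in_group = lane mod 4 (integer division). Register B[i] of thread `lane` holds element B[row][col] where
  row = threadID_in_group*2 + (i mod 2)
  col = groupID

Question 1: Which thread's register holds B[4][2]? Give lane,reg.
c:2=>grp=2  r:4=>tig=2,lo=0
L=2*4+2=10  i=0=0

10,0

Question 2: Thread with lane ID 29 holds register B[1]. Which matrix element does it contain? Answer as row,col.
3,7

29: g=7,t=1
[1] (1*2+1,7) = (3,7)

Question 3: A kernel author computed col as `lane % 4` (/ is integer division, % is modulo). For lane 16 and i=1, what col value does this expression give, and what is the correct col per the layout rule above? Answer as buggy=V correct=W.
buggy=0 correct=4

`lane % 4`[16,1]->0
lane 16: gid=4 (16/4), tid=0 (16%4)
i=1: r=0*2+1=1, c=gid=4
col: 0 vs 4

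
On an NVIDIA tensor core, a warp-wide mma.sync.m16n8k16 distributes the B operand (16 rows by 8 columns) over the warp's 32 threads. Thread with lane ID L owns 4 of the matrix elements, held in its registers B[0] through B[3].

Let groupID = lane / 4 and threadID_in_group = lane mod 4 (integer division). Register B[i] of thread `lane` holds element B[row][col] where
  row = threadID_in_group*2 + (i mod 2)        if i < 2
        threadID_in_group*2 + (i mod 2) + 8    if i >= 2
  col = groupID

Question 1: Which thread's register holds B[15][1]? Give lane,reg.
c: 1->gid=1  r: 15->r8=1,tid=3,i&1=1
L=1*4+3=7  i=1*2+1=3

7,3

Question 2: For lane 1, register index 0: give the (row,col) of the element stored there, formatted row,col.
2,0

1: grp=0,tig=1
[0] (1*2+0+0,0) = (2,0)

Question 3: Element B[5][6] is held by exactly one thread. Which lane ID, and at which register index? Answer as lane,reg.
c=6⇒gr=6  r=5⇒Rb=0,th=2,odd=1
L=6*4+2=26  i=0*2+1=1

26,1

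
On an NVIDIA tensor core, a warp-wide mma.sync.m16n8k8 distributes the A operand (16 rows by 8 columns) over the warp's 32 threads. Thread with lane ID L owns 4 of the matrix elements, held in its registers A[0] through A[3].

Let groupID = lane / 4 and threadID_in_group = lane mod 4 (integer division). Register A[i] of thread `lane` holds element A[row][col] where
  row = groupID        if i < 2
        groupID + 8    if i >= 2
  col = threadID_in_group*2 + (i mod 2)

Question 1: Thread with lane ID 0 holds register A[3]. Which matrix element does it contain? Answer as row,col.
8,1

L=0->gid=0>>2=0, tid=0&3=0
[3]->row 0+8=8  col 0·2+1=1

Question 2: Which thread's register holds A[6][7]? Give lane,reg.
r=6⇒gr=6,Rb=0  c=7⇒th=3,odd=1
L=6*4+3=27  i=0*2+1=1

27,1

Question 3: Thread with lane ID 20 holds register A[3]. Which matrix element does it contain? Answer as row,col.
lane 20→20/4=5, 20 mod 4=0
i=3  r:5+8→13  c:2·0+1→1

13,1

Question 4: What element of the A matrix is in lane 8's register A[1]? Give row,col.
2,1

L=8→G=8>>2=2, T=8&3=0
[1]→row 2+0=2  col 0·2+1=1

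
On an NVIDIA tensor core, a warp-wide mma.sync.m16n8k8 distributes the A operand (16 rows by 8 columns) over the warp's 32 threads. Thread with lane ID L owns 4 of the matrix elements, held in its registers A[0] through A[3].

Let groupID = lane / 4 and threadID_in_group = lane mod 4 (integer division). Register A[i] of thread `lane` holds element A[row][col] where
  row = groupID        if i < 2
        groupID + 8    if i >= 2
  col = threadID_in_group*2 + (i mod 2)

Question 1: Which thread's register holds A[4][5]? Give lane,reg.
18,1

r=4⇒gr=4,Rb=0  c=5⇒th=2,odd=1
L=4*4+2=18  i=0*2+1=1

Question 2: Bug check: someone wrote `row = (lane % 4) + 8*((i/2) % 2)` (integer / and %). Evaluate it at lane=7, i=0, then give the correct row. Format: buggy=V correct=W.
buggy=3 correct=1

`(lane % 4) + 8*((i/2) % 2)`[7,0]→3
7: G=1,T=3
[0] (1+0,3*2+0) = (1,6)
row: 3 vs 1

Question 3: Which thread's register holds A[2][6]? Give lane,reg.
r=2⇒gr=2,Rb=0  c=6⇒th=3,odd=0
L=2*4+3=11  i=0*2+0=0

11,0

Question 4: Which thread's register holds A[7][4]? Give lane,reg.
30,0

r=7->g=7,rb=0  c=4->t=2,b0=0
L=7*4+2=30  i=0*2+0=0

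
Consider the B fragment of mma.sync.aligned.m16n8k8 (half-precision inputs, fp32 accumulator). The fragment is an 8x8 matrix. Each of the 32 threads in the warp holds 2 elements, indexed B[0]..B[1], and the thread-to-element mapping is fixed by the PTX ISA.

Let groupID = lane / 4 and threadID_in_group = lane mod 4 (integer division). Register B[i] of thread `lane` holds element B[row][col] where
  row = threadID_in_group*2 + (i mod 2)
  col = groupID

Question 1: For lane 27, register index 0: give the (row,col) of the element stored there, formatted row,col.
6,6

27: gid=6,tid=3
[0] (3*2+0,6) = (6,6)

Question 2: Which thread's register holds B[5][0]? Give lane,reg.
c=0⇒gr=0  r=5⇒th=2,odd=1
L=0*4+2=2  i=1=1

2,1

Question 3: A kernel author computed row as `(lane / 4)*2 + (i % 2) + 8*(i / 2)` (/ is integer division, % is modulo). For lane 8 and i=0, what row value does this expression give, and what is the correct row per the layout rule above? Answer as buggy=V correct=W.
buggy=4 correct=0

`(lane / 4)*2 + (i % 2) + 8*(i / 2)`[8,0]->4
lane 8->8/4=2, 8 mod 4=0
i=0  r:2·0+0->0  c:2
row: 4 vs 0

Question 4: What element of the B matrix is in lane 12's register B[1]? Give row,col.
lane 12: gr=3 (12/4), th=0 (12%4)
i=1: r=0*2+1=1, c=gr=3

1,3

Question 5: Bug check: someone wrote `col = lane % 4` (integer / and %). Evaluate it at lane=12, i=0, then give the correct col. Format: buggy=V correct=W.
`lane % 4`[12,0]=>0
lane 12: grp=3 (12/4), tig=0 (12%4)
i=0: r=0*2+0=0, c=grp=3
col: 0 vs 3

buggy=0 correct=3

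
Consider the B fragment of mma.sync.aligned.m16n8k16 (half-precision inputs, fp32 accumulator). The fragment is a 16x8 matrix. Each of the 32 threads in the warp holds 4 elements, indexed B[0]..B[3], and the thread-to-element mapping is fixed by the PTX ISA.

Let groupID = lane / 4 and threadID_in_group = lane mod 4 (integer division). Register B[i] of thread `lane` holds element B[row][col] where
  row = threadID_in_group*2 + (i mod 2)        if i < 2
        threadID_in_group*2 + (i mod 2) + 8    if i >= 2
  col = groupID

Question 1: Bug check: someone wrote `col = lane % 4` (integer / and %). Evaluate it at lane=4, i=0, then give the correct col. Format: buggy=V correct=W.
`lane % 4`[4,0]→0
4: G=1,T=0
[0] (0*2+0+0,1) = (0,1)
col: 0 vs 1

buggy=0 correct=1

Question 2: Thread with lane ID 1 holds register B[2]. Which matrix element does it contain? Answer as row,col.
lane 1->1/4=0, 1 mod 4=1
i=2  r:2·1+0+8->10  c:0

10,0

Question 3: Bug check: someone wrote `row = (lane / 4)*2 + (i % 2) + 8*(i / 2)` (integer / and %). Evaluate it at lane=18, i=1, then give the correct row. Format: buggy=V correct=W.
`(lane / 4)*2 + (i % 2) + 8*(i / 2)`[18,1]→9
lane 18: G=4 (18/4), T=2 (18%4)
i=1: r=2*2+1+0=5, c=G=4
row: 9 vs 5

buggy=9 correct=5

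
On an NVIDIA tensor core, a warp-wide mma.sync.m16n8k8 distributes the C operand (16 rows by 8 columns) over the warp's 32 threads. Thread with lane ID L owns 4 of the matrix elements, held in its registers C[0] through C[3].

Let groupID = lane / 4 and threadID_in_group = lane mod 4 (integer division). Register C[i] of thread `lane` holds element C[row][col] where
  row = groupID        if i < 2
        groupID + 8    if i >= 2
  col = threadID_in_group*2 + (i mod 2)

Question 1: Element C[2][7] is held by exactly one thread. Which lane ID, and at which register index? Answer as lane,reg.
11,1

r:2=>grp=2,rB=0  c:7=>tig=3,lo=1
L=2*4+3=11  i=0*2+1=1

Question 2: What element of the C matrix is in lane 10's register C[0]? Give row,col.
2,4

L=10→G=10>>2=2, T=10&3=2
[0]→row 2+0=2  col 2·2+0=4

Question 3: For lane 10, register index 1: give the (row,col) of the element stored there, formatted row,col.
2,5

L=10→G=10>>2=2, T=10&3=2
[1]→row 2+0=2  col 2·2+1=5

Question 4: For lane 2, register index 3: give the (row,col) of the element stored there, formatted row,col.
L=2⇒gr=2>>2=0, th=2&3=2
[3]⇒row 0+8=8  col 2·2+1=5

8,5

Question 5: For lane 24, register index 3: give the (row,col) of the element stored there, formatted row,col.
24: G=6,T=0
[3] (6+8,0*2+1) = (14,1)

14,1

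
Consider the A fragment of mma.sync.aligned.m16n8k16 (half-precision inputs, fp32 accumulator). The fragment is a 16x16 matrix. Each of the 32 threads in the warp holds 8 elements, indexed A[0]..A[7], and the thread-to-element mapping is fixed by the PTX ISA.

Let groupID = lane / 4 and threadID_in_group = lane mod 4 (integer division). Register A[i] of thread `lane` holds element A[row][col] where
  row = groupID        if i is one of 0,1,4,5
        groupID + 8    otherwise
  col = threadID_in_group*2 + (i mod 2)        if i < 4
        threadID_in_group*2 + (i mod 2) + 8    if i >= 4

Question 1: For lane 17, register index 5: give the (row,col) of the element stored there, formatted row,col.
4,11

17: grp=4,tig=1
[5] (4+0,1*2+1+8) = (4,11)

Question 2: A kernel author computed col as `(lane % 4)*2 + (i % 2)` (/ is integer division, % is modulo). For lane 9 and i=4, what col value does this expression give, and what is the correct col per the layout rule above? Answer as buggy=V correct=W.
buggy=2 correct=10

`(lane % 4)*2 + (i % 2)`[9,4]⇒2
L=9⇒gr=9>>2=2, th=9&3=1
[4]⇒row 2+0=2  col 1·2+0+8=10
col: 2 vs 10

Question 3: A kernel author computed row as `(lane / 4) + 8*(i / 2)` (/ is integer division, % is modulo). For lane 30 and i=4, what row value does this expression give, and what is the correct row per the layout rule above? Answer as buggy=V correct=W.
`(lane / 4) + 8*(i / 2)`[30,4]->23
L=30->gid=30>>2=7, tid=30&3=2
[4]->row 7+0=7  col 2·2+0+8=12
row: 23 vs 7

buggy=23 correct=7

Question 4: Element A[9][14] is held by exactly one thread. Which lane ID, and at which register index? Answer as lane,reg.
r=9⇒gr=1,Rb=1  c=14⇒Cb=1,th=3,odd=0
L=1*4+3=7  i=1*4+1*2+0=6

7,6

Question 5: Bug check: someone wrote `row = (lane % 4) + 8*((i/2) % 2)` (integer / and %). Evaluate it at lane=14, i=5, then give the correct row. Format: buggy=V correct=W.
buggy=2 correct=3

`(lane % 4) + 8*((i/2) % 2)`[14,5]=>2
lane 14: grp=3 (14/4), tig=2 (14%4)
i=5: r=3+0=3, c=2*2+1+8=13
row: 2 vs 3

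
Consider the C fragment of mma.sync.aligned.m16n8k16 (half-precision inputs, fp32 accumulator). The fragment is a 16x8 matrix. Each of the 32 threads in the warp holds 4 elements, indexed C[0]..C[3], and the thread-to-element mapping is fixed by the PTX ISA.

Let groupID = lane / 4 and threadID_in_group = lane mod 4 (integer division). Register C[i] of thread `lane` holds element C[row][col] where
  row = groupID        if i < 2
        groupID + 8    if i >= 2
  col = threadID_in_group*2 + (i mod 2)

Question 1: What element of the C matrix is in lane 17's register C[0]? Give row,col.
lane 17: g=4 (17/4), t=1 (17%4)
i=0: r=4+0=4, c=1*2+0=2

4,2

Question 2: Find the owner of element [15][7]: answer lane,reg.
31,3

r: 15->gid=7,r8=1  c: 7->tid=3,i&1=1
L=7*4+3=31  i=1*2+1=3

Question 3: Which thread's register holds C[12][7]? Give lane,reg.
19,3

r: 12->gid=4,r8=1  c: 7->tid=3,i&1=1
L=4*4+3=19  i=1*2+1=3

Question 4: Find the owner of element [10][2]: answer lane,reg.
9,2

r=10⇒gr=2,Rb=1  c=2⇒th=1,odd=0
L=2*4+1=9  i=1*2+0=2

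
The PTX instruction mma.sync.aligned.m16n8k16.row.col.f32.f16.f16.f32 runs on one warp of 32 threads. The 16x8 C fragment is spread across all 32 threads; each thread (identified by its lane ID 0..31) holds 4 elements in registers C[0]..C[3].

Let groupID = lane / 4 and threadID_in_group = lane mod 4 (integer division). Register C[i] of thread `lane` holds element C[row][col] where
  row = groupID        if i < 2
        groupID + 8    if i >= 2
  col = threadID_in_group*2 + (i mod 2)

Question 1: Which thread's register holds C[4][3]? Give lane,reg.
r: 4->gid=4,r8=0  c: 3->tid=1,i&1=1
L=4*4+1=17  i=0*2+1=1

17,1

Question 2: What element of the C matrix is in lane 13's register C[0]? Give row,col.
lane 13->13/4=3, 13 mod 4=1
i=0  r:3+0->3  c:2·1+0->2

3,2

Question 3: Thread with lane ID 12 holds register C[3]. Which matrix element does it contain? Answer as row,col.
lane 12→12/4=3, 12 mod 4=0
i=3  r:3+8→11  c:2·0+1→1

11,1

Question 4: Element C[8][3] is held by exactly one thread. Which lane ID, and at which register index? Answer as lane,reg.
1,3

r=8→G=0,rhi=1  c=3→T=1,p=1
L=0*4+1=1  i=1*2+1=3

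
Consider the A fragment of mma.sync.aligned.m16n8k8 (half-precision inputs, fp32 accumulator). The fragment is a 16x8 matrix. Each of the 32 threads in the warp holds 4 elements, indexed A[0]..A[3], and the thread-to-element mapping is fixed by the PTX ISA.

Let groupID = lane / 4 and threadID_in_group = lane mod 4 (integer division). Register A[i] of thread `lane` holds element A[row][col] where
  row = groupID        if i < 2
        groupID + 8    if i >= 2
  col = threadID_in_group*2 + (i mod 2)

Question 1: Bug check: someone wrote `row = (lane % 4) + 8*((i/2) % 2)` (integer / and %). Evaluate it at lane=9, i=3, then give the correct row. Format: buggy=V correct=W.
buggy=9 correct=10

`(lane % 4) + 8*((i/2) % 2)`[9,3]->9
9: gid=2,tid=1
[3] (2+8,1*2+1) = (10,3)
row: 9 vs 10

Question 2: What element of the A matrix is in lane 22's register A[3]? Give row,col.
13,5

lane 22=>22/4=5, 22 mod 4=2
i=3  r:5+8=>13  c:2·2+1=>5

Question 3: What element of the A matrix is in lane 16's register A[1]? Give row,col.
4,1

L=16=>grp=16>>2=4, tig=16&3=0
[1]=>row 4+0=4  col 0·2+1=1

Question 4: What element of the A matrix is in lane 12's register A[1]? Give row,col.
3,1

lane 12=>12/4=3, 12 mod 4=0
i=1  r:3+0=>3  c:2·0+1=>1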